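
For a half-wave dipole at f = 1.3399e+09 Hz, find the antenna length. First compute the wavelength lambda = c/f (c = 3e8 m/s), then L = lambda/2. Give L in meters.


lambda = c / f = 3.0000e+08 / 1.3399e+09 = 0.2238973 m
L = lambda / 2 = 0.2238973 / 2 = 0.1119 m

0.1119 m


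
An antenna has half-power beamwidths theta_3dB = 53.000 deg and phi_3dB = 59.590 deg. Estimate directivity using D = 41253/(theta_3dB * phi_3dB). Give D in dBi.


D_linear = 41253 / (53.000 * 59.590) = 13.06190
D_dBi = 10 * log10(13.06190) = 11.16 dBi

11.16 dBi


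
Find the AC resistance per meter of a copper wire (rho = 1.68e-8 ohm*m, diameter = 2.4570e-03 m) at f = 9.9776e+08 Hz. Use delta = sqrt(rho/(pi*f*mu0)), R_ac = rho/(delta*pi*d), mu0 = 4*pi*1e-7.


delta = sqrt(1.68e-8 / (pi * 9.9776e+08 * 4*pi*1e-7)) = 2.065198e-06 m
R_ac = 1.68e-8 / (2.065198e-06 * pi * 2.4570e-03) = 1.054 ohm/m

1.054 ohm/m


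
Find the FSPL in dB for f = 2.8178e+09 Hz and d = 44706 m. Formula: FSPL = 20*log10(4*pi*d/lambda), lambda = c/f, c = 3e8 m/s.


lambda = c / f = 3.0000e+08 / 2.8178e+09 = 0.1064660 m
FSPL = 20 * log10(4*pi*44706/0.1064660) = 134.4 dB

134.4 dB


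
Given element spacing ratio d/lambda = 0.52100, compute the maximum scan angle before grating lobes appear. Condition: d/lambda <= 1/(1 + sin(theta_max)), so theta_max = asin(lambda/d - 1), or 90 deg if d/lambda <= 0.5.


lambda/d - 1 = 1/0.52100 - 1 = 0.9193858
theta_max = asin(0.9193858) = 66.84 deg

66.84 deg


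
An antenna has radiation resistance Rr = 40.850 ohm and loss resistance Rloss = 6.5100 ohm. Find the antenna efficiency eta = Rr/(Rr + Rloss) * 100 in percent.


eta = 40.850 / (40.850 + 6.5100) * 100 = 86.25%

86.25%


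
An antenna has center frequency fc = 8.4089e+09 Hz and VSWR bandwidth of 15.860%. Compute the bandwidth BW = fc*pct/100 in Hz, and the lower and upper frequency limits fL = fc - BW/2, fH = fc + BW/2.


BW = 8.4089e+09 * 15.860/100 = 1.333652e+09 Hz
fL = 8.4089e+09 - 1.333652e+09/2 = 7.742e+09 Hz
fH = 8.4089e+09 + 1.333652e+09/2 = 9.076e+09 Hz

BW=1.334e+09 Hz, fL=7.742e+09 Hz, fH=9.076e+09 Hz


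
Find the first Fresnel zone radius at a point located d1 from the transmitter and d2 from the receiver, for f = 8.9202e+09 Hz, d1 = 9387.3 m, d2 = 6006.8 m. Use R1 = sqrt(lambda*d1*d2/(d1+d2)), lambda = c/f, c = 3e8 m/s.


lambda = c / f = 3.0000e+08 / 8.9202e+09 = 0.03363153 m
R1 = sqrt(0.03363153 * 9387.3 * 6006.8 / (9387.3 + 6006.8)) = 11.10 m

11.10 m


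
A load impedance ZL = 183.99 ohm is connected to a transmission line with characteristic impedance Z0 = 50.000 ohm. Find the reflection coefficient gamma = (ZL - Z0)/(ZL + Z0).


gamma = (183.99 - 50.000) / (183.99 + 50.000) = 0.5726

0.5726


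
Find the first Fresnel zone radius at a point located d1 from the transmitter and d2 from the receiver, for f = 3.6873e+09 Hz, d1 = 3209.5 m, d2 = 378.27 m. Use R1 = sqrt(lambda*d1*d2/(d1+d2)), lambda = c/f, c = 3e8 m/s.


lambda = c / f = 3.0000e+08 / 3.6873e+09 = 0.08136034 m
R1 = sqrt(0.08136034 * 3209.5 * 378.27 / (3209.5 + 378.27)) = 5.247 m

5.247 m


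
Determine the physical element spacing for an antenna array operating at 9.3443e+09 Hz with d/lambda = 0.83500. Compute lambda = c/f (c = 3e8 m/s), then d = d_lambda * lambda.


lambda = c / f = 3.0000e+08 / 9.3443e+09 = 0.03210513 m
d = 0.83500 * 0.03210513 = 0.02681 m

0.02681 m


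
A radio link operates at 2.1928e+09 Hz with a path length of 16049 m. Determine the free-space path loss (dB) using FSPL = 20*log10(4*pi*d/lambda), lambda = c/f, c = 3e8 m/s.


lambda = c / f = 3.0000e+08 / 2.1928e+09 = 0.1368114 m
FSPL = 20 * log10(4*pi*16049/0.1368114) = 123.4 dB

123.4 dB


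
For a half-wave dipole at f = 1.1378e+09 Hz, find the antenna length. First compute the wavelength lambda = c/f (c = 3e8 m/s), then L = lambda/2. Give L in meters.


lambda = c / f = 3.0000e+08 / 1.1378e+09 = 0.2636667 m
L = lambda / 2 = 0.2636667 / 2 = 0.1318 m

0.1318 m


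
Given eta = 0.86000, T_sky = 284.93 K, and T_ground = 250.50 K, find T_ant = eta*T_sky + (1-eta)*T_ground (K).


T_ant = 0.86000 * 284.93 + (1 - 0.86000) * 250.50 = 280.1 K

280.1 K


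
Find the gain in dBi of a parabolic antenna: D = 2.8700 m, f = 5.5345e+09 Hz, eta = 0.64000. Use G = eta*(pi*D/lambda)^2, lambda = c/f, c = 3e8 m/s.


lambda = c / f = 3.0000e+08 / 5.5345e+09 = 0.05420544 m
G_linear = 0.64000 * (pi * 2.8700 / 0.05420544)^2 = 17707.52
G_dBi = 10 * log10(17707.52) = 42.48 dBi

42.48 dBi


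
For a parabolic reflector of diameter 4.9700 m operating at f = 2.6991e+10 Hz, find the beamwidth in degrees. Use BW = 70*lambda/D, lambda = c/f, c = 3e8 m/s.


lambda = c / f = 3.0000e+08 / 2.6991e+10 = 0.01111482 m
BW = 70 * 0.01111482 / 4.9700 = 0.1565 deg

0.1565 deg


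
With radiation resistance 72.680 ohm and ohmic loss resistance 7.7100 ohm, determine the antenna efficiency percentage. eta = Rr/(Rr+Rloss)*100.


eta = 72.680 / (72.680 + 7.7100) * 100 = 90.41%

90.41%


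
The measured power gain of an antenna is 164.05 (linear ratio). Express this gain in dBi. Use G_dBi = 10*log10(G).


G_dBi = 10 * log10(164.05) = 22.15 dBi

22.15 dBi


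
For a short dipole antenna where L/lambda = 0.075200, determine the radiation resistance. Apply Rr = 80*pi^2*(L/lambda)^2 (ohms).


Rr = 80 * pi^2 * (0.075200)^2 = 80 * 9.869604 * 5.655040e-03 = 4.465 ohm

4.465 ohm


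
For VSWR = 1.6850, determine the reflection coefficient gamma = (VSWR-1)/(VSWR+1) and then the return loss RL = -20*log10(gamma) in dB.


gamma = (1.6850 - 1) / (1.6850 + 1) = 0.2551210
RL = -20 * log10(0.2551210) = 11.87 dB

11.87 dB


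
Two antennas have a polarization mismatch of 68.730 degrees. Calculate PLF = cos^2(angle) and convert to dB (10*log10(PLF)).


PLF_linear = cos^2(68.730 deg) = 0.1315972
PLF_dB = 10 * log10(0.1315972) = -8.808 dB

-8.808 dB


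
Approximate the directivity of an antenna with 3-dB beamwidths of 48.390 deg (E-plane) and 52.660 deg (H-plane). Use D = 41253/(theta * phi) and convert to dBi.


D_linear = 41253 / (48.390 * 52.660) = 16.18896
D_dBi = 10 * log10(16.18896) = 12.09 dBi

12.09 dBi


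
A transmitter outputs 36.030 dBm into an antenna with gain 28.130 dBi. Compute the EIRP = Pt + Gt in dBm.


EIRP = Pt + Gt = 36.030 + 28.130 = 64.16 dBm

64.16 dBm


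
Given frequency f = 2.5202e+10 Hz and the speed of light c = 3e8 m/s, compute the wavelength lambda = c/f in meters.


lambda = c / f = 3.0000e+08 / 2.5202e+10 = 0.01190 m

0.01190 m


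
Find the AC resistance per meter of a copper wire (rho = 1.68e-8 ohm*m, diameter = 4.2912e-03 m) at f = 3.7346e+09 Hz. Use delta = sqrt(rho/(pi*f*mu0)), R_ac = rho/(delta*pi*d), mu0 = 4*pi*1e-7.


delta = sqrt(1.68e-8 / (pi * 3.7346e+09 * 4*pi*1e-7)) = 1.067463e-06 m
R_ac = 1.68e-8 / (1.067463e-06 * pi * 4.2912e-03) = 1.167 ohm/m

1.167 ohm/m


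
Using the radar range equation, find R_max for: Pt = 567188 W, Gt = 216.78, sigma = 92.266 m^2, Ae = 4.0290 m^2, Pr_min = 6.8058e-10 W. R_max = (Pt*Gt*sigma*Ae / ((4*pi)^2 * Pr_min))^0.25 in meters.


R^4 = 567188*216.78*92.266*4.0290 / ((4*pi)^2 * 6.8058e-10) = 4.252911e+17
R_max = 4.252911e+17^0.25 = 25537 m

25537 m


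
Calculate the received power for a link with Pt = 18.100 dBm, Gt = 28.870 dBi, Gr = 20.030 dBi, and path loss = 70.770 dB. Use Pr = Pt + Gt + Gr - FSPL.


Pr = 18.100 + 28.870 + 20.030 - 70.770 = -3.77 dBm

-3.77 dBm


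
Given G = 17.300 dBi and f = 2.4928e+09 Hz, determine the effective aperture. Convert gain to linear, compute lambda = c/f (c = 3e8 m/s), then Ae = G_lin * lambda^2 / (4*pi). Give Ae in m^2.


lambda = c / f = 3.0000e+08 / 2.4928e+09 = 0.1203466 m
G_linear = 10^(17.300/10) = 53.70318
Ae = G_linear * lambda^2 / (4*pi) = 53.70318 * 0.1203466^2 / (4*pi) = 0.06190 m^2

0.06190 m^2


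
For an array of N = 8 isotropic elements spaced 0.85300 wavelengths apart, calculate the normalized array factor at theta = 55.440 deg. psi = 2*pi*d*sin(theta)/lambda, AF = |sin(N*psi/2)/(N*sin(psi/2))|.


psi = 2*pi*0.85300*sin(55.440 deg) = 4.413770 rad
AF = |sin(8*4.413770/2) / (8*sin(4.413770/2))| = 0.1445

0.1445


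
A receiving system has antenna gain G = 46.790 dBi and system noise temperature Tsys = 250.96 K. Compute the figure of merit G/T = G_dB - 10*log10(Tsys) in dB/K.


G/T = 46.790 - 10*log10(250.96) = 46.790 - 23.99605 = 22.79 dB/K

22.79 dB/K


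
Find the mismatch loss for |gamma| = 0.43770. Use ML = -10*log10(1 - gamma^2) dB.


ML = -10 * log10(1 - 0.43770^2) = -10 * log10(0.80841871) = 0.9236 dB

0.9236 dB


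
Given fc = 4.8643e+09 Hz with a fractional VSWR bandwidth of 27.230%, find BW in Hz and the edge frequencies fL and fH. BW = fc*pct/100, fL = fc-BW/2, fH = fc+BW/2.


BW = 4.8643e+09 * 27.230/100 = 1.324549e+09 Hz
fL = 4.8643e+09 - 1.324549e+09/2 = 4.202e+09 Hz
fH = 4.8643e+09 + 1.324549e+09/2 = 5.527e+09 Hz

BW=1.325e+09 Hz, fL=4.202e+09 Hz, fH=5.527e+09 Hz


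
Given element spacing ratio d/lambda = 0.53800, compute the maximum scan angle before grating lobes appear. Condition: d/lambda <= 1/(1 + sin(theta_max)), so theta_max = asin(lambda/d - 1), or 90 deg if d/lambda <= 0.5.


lambda/d - 1 = 1/0.53800 - 1 = 0.8587361
theta_max = asin(0.8587361) = 59.17 deg

59.17 deg


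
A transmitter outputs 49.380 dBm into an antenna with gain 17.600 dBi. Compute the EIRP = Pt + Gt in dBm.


EIRP = Pt + Gt = 49.380 + 17.600 = 66.98 dBm

66.98 dBm


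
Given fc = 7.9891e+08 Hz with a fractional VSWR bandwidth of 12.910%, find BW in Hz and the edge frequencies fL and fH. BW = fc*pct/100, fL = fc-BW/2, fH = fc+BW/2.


BW = 7.9891e+08 * 12.910/100 = 1.031393e+08 Hz
fL = 7.9891e+08 - 1.031393e+08/2 = 7.473e+08 Hz
fH = 7.9891e+08 + 1.031393e+08/2 = 8.505e+08 Hz

BW=1.031e+08 Hz, fL=7.473e+08 Hz, fH=8.505e+08 Hz


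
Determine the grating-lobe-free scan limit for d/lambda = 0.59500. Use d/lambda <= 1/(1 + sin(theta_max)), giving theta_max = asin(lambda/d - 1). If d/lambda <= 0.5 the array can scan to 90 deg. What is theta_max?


lambda/d - 1 = 1/0.59500 - 1 = 0.6806723
theta_max = asin(0.6806723) = 42.90 deg

42.90 deg


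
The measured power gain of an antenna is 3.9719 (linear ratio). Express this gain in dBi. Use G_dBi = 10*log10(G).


G_dBi = 10 * log10(3.9719) = 5.990 dBi

5.990 dBi


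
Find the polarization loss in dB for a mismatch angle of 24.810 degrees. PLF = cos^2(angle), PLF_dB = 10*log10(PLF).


PLF_linear = cos^2(24.810 deg) = 0.8239270
PLF_dB = 10 * log10(0.8239270) = -0.8411 dB

-0.8411 dB


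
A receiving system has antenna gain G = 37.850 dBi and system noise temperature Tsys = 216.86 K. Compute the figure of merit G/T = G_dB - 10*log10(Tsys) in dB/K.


G/T = 37.850 - 10*log10(216.86) = 37.850 - 23.36179 = 14.49 dB/K

14.49 dB/K


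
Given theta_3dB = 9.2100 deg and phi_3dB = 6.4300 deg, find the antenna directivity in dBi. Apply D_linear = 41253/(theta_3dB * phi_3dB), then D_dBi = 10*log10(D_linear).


D_linear = 41253 / (9.2100 * 6.4300) = 696.6023
D_dBi = 10 * log10(696.6023) = 28.43 dBi

28.43 dBi


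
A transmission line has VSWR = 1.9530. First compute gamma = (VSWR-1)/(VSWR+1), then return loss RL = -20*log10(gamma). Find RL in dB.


gamma = (1.9530 - 1) / (1.9530 + 1) = 0.3227227
RL = -20 * log10(0.3227227) = 9.823 dB

9.823 dB


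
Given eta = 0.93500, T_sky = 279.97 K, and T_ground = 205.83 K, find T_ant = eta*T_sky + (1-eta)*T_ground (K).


T_ant = 0.93500 * 279.97 + (1 - 0.93500) * 205.83 = 275.2 K

275.2 K


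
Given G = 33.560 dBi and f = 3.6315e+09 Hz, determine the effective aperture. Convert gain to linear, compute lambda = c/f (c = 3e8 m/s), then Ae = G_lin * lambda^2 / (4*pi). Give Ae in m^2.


lambda = c / f = 3.0000e+08 / 3.6315e+09 = 0.08261049 m
G_linear = 10^(33.560/10) = 2269.865
Ae = G_linear * lambda^2 / (4*pi) = 2269.865 * 0.08261049^2 / (4*pi) = 1.233 m^2

1.233 m^2


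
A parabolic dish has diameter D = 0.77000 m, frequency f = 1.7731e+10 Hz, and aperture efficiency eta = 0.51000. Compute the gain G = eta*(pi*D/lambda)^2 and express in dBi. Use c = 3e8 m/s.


lambda = c / f = 3.0000e+08 / 1.7731e+10 = 0.01691952 m
G_linear = 0.51000 * (pi * 0.77000 / 0.01691952)^2 = 10424.98
G_dBi = 10 * log10(10424.98) = 40.18 dBi

40.18 dBi


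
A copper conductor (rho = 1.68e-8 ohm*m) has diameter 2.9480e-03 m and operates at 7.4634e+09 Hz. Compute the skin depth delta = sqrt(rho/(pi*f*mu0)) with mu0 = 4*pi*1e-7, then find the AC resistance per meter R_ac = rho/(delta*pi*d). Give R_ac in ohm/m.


delta = sqrt(1.68e-8 / (pi * 7.4634e+09 * 4*pi*1e-7)) = 7.551034e-07 m
R_ac = 1.68e-8 / (7.551034e-07 * pi * 2.9480e-03) = 2.402 ohm/m

2.402 ohm/m


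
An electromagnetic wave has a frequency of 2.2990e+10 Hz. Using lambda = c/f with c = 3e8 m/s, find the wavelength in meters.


lambda = c / f = 3.0000e+08 / 2.2990e+10 = 0.01305 m

0.01305 m


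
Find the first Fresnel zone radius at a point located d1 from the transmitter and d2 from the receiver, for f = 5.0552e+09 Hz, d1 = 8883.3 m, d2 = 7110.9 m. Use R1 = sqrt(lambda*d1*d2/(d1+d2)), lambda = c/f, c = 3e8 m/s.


lambda = c / f = 3.0000e+08 / 5.0552e+09 = 0.05934483 m
R1 = sqrt(0.05934483 * 8883.3 * 7110.9 / (8883.3 + 7110.9)) = 15.31 m

15.31 m


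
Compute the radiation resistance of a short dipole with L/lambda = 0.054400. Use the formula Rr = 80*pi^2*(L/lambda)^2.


Rr = 80 * pi^2 * (0.054400)^2 = 80 * 9.869604 * 2.959360e-03 = 2.337 ohm

2.337 ohm


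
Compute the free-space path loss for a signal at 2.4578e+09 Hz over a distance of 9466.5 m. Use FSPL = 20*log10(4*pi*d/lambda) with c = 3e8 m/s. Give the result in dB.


lambda = c / f = 3.0000e+08 / 2.4578e+09 = 0.1220604 m
FSPL = 20 * log10(4*pi*9466.5/0.1220604) = 119.8 dB

119.8 dB


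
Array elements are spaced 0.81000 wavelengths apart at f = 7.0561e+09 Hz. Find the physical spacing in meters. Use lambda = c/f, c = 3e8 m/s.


lambda = c / f = 3.0000e+08 / 7.0561e+09 = 0.04251640 m
d = 0.81000 * 0.04251640 = 0.03444 m

0.03444 m


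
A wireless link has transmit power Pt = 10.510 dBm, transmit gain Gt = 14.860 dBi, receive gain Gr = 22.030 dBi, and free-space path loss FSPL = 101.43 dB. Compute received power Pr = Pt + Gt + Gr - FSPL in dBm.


Pr = 10.510 + 14.860 + 22.030 - 101.43 = -54.03 dBm

-54.03 dBm


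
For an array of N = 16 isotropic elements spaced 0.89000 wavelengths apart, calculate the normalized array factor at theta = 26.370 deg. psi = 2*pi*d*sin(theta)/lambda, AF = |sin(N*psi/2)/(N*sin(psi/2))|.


psi = 2*pi*0.89000*sin(26.370 deg) = 2.483792 rad
AF = |sin(16*2.483792/2) / (16*sin(2.483792/2))| = 0.05630

0.05630


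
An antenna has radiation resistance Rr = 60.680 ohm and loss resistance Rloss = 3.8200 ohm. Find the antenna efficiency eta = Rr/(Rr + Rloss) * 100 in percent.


eta = 60.680 / (60.680 + 3.8200) * 100 = 94.08%

94.08%


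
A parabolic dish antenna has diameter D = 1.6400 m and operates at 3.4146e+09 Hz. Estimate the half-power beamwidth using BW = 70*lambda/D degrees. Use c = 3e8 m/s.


lambda = c / f = 3.0000e+08 / 3.4146e+09 = 0.08785802 m
BW = 70 * 0.08785802 / 1.6400 = 3.750 deg

3.750 deg


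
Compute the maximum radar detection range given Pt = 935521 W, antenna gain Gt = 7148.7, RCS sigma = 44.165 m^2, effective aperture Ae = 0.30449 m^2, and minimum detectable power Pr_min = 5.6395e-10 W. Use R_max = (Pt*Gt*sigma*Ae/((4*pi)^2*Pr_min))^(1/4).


R^4 = 935521*7148.7*44.165*0.30449 / ((4*pi)^2 * 5.6395e-10) = 1.009884e+18
R_max = 1.009884e+18^0.25 = 31701 m

31701 m


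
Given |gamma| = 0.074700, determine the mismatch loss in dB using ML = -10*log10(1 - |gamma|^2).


ML = -10 * log10(1 - 0.074700^2) = -10 * log10(0.99441991) = 0.02430 dB

0.02430 dB


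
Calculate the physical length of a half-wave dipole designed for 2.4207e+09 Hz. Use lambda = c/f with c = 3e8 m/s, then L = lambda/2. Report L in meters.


lambda = c / f = 3.0000e+08 / 2.4207e+09 = 0.1239311 m
L = lambda / 2 = 0.1239311 / 2 = 0.06197 m

0.06197 m


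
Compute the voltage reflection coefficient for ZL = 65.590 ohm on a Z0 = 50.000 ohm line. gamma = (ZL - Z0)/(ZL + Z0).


gamma = (65.590 - 50.000) / (65.590 + 50.000) = 0.1349

0.1349


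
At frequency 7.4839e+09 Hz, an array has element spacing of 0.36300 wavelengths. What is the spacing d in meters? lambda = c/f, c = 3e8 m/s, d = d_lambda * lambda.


lambda = c / f = 3.0000e+08 / 7.4839e+09 = 0.04008605 m
d = 0.36300 * 0.04008605 = 0.01455 m

0.01455 m


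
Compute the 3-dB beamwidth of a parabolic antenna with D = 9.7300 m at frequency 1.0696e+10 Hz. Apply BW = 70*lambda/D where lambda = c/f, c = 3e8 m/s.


lambda = c / f = 3.0000e+08 / 1.0696e+10 = 0.02804787 m
BW = 70 * 0.02804787 / 9.7300 = 0.2018 deg

0.2018 deg


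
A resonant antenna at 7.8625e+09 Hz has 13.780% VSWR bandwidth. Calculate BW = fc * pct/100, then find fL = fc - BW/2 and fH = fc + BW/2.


BW = 7.8625e+09 * 13.780/100 = 1.083452e+09 Hz
fL = 7.8625e+09 - 1.083452e+09/2 = 7.321e+09 Hz
fH = 7.8625e+09 + 1.083452e+09/2 = 8.404e+09 Hz

BW=1.083e+09 Hz, fL=7.321e+09 Hz, fH=8.404e+09 Hz


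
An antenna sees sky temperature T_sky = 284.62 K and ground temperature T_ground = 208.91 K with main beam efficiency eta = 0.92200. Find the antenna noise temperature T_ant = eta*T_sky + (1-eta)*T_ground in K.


T_ant = 0.92200 * 284.62 + (1 - 0.92200) * 208.91 = 278.7 K

278.7 K


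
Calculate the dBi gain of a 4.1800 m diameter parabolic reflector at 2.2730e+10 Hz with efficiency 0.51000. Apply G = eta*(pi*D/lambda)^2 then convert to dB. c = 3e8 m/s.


lambda = c / f = 3.0000e+08 / 2.2730e+10 = 0.01319842 m
G_linear = 0.51000 * (pi * 4.1800 / 0.01319842)^2 = 504868.9
G_dBi = 10 * log10(504868.9) = 57.03 dBi

57.03 dBi


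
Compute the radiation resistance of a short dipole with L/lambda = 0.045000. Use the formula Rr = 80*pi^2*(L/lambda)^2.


Rr = 80 * pi^2 * (0.045000)^2 = 80 * 9.869604 * 2.025000e-03 = 1.599 ohm

1.599 ohm


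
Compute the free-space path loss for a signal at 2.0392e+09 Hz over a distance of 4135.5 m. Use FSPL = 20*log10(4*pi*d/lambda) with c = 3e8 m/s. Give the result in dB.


lambda = c / f = 3.0000e+08 / 2.0392e+09 = 0.1471165 m
FSPL = 20 * log10(4*pi*4135.5/0.1471165) = 111.0 dB

111.0 dB


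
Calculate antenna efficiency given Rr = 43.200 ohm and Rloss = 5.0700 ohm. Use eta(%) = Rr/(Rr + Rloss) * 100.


eta = 43.200 / (43.200 + 5.0700) * 100 = 89.50%

89.50%


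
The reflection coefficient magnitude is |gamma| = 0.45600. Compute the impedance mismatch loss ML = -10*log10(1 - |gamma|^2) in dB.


ML = -10 * log10(1 - 0.45600^2) = -10 * log10(0.792064) = 1.012 dB

1.012 dB


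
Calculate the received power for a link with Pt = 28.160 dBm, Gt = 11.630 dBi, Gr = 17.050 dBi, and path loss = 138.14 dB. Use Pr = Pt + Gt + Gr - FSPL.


Pr = 28.160 + 11.630 + 17.050 - 138.14 = -81.30 dBm

-81.30 dBm


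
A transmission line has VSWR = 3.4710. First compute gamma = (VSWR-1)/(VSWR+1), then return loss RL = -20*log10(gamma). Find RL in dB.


gamma = (3.4710 - 1) / (3.4710 + 1) = 0.5526728
RL = -20 * log10(0.5526728) = 5.151 dB

5.151 dB


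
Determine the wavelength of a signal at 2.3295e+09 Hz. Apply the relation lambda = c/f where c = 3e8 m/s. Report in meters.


lambda = c / f = 3.0000e+08 / 2.3295e+09 = 0.1288 m

0.1288 m


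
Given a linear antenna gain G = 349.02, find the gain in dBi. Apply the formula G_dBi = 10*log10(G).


G_dBi = 10 * log10(349.02) = 25.43 dBi

25.43 dBi


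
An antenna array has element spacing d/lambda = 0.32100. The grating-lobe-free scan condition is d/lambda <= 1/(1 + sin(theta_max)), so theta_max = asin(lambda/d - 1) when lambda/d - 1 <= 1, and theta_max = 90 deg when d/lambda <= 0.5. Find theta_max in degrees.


lambda/d - 1 = 1/0.32100 - 1 = 2.115265 >= 1
d/lambda <= 0.5, so the array can scan to endfire without grating lobes: theta_max = 90 deg

90 deg


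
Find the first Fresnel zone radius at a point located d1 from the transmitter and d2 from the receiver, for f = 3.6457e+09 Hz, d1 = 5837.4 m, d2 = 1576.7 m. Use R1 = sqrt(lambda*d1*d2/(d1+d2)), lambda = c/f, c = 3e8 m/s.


lambda = c / f = 3.0000e+08 / 3.6457e+09 = 0.08228872 m
R1 = sqrt(0.08228872 * 5837.4 * 1576.7 / (5837.4 + 1576.7)) = 10.11 m

10.11 m


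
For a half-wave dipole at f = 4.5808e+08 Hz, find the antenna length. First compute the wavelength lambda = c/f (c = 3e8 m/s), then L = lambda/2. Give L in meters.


lambda = c / f = 3.0000e+08 / 4.5808e+08 = 0.6549074 m
L = lambda / 2 = 0.6549074 / 2 = 0.3275 m

0.3275 m


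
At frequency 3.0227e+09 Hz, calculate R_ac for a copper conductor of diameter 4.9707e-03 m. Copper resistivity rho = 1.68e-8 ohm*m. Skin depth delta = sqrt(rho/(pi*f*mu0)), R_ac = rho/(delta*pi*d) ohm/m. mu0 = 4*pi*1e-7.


delta = sqrt(1.68e-8 / (pi * 3.0227e+09 * 4*pi*1e-7)) = 1.186526e-06 m
R_ac = 1.68e-8 / (1.186526e-06 * pi * 4.9707e-03) = 0.9067 ohm/m

0.9067 ohm/m


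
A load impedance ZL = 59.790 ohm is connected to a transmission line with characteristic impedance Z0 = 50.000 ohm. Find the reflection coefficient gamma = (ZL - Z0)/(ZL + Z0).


gamma = (59.790 - 50.000) / (59.790 + 50.000) = 0.08917

0.08917


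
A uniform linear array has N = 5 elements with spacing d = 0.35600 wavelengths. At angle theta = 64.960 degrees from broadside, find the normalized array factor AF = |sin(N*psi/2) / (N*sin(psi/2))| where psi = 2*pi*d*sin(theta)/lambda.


psi = 2*pi*0.35600*sin(64.960 deg) = 2.026581 rad
AF = |sin(5*2.026581/2) / (5*sin(2.026581/2))| = 0.2211

0.2211


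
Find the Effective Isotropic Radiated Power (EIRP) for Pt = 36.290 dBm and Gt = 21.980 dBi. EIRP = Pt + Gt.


EIRP = Pt + Gt = 36.290 + 21.980 = 58.27 dBm

58.27 dBm


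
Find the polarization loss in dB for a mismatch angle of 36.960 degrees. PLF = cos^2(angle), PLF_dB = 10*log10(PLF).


PLF_linear = cos^2(36.960 deg) = 0.6384896
PLF_dB = 10 * log10(0.6384896) = -1.948 dB

-1.948 dB


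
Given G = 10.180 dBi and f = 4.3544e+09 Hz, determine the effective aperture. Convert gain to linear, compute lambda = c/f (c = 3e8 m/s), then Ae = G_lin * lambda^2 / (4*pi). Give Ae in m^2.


lambda = c / f = 3.0000e+08 / 4.3544e+09 = 0.06889583 m
G_linear = 10^(10.180/10) = 10.42317
Ae = G_linear * lambda^2 / (4*pi) = 10.42317 * 0.06889583^2 / (4*pi) = 3.937e-03 m^2

3.937e-03 m^2


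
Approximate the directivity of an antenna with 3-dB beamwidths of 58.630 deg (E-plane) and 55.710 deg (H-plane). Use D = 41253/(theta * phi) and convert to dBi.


D_linear = 41253 / (58.630 * 55.710) = 12.62997
D_dBi = 10 * log10(12.62997) = 11.01 dBi

11.01 dBi


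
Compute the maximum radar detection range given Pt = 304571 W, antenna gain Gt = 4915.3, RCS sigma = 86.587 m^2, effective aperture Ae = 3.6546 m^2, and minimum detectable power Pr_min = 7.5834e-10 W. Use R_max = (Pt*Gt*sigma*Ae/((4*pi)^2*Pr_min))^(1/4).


R^4 = 304571*4915.3*86.587*3.6546 / ((4*pi)^2 * 7.5834e-10) = 3.955919e+18
R_max = 3.955919e+18^0.25 = 44598 m

44598 m


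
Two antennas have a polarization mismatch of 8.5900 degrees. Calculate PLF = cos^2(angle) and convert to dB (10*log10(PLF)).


PLF_linear = cos^2(8.5900 deg) = 0.9776908
PLF_dB = 10 * log10(0.9776908) = -0.09798 dB

-0.09798 dB


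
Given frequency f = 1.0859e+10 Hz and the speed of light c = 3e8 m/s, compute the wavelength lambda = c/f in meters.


lambda = c / f = 3.0000e+08 / 1.0859e+10 = 0.02763 m

0.02763 m


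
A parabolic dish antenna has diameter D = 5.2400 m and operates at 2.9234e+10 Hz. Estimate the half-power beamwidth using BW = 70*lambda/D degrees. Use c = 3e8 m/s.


lambda = c / f = 3.0000e+08 / 2.9234e+10 = 0.01026202 m
BW = 70 * 0.01026202 / 5.2400 = 0.1371 deg

0.1371 deg


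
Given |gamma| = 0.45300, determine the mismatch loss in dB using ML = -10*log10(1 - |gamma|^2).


ML = -10 * log10(1 - 0.45300^2) = -10 * log10(0.794791) = 0.9975 dB

0.9975 dB


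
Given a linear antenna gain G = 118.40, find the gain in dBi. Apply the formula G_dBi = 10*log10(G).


G_dBi = 10 * log10(118.40) = 20.73 dBi

20.73 dBi


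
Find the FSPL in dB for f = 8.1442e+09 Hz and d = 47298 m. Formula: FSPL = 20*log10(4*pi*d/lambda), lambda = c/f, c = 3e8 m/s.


lambda = c / f = 3.0000e+08 / 8.1442e+09 = 0.03683603 m
FSPL = 20 * log10(4*pi*47298/0.03683603) = 144.2 dB

144.2 dB


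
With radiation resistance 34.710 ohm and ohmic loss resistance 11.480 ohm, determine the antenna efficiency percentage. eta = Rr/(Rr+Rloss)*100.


eta = 34.710 / (34.710 + 11.480) * 100 = 75.15%

75.15%


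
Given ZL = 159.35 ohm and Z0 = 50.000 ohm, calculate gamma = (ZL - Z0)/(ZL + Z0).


gamma = (159.35 - 50.000) / (159.35 + 50.000) = 0.5223

0.5223


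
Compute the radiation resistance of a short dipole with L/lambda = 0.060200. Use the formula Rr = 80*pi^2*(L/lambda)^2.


Rr = 80 * pi^2 * (0.060200)^2 = 80 * 9.869604 * 3.624040e-03 = 2.861 ohm

2.861 ohm


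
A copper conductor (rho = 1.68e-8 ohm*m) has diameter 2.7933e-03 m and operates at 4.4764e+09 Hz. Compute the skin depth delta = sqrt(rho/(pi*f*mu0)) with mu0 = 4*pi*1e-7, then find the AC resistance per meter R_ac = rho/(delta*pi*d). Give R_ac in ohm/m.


delta = sqrt(1.68e-8 / (pi * 4.4764e+09 * 4*pi*1e-7)) = 9.750128e-07 m
R_ac = 1.68e-8 / (9.750128e-07 * pi * 2.7933e-03) = 1.964 ohm/m

1.964 ohm/m


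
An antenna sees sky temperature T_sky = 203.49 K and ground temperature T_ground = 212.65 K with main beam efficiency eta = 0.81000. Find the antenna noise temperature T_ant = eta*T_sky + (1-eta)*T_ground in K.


T_ant = 0.81000 * 203.49 + (1 - 0.81000) * 212.65 = 205.2 K

205.2 K


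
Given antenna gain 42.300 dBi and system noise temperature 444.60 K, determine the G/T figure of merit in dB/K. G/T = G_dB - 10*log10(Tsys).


G/T = 42.300 - 10*log10(444.60) = 42.300 - 26.47969 = 15.82 dB/K

15.82 dB/K


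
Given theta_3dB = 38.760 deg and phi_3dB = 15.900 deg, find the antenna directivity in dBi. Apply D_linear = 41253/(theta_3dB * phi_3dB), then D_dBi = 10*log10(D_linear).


D_linear = 41253 / (38.760 * 15.900) = 66.93829
D_dBi = 10 * log10(66.93829) = 18.26 dBi

18.26 dBi


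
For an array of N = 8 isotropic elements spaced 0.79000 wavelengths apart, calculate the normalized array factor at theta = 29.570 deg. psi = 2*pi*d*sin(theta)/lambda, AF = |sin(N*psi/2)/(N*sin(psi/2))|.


psi = 2*pi*0.79000*sin(29.570 deg) = 2.449527 rad
AF = |sin(8*2.449527/2) / (8*sin(2.449527/2))| = 0.04846

0.04846


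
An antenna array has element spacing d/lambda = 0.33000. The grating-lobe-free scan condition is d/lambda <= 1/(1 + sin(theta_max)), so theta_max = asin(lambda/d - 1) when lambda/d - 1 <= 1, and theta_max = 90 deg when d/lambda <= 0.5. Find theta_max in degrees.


lambda/d - 1 = 1/0.33000 - 1 = 2.030303 >= 1
d/lambda <= 0.5, so the array can scan to endfire without grating lobes: theta_max = 90 deg

90 deg


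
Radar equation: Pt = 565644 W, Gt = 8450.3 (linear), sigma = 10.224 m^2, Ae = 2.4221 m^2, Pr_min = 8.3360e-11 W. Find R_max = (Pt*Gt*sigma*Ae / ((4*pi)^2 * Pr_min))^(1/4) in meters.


R^4 = 565644*8450.3*10.224*2.4221 / ((4*pi)^2 * 8.3360e-11) = 8.991886e+18
R_max = 8.991886e+18^0.25 = 54760 m

54760 m


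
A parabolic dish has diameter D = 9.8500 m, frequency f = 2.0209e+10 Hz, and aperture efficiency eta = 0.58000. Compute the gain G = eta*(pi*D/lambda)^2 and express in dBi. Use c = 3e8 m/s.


lambda = c / f = 3.0000e+08 / 2.0209e+10 = 0.01484487 m
G_linear = 0.58000 * (pi * 9.8500 / 0.01484487)^2 = 2.520272e+06
G_dBi = 10 * log10(2.520272e+06) = 64.01 dBi

64.01 dBi


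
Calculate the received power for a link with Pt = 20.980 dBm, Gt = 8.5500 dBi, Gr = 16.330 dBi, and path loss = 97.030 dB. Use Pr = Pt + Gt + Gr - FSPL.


Pr = 20.980 + 8.5500 + 16.330 - 97.030 = -51.17 dBm

-51.17 dBm


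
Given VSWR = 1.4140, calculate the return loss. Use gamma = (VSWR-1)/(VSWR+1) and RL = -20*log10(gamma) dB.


gamma = (1.4140 - 1) / (1.4140 + 1) = 0.1714996
RL = -20 * log10(0.1714996) = 15.31 dB

15.31 dB


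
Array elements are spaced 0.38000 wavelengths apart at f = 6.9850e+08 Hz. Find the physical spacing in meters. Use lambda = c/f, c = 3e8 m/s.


lambda = c / f = 3.0000e+08 / 6.9850e+08 = 0.4294918 m
d = 0.38000 * 0.4294918 = 0.1632 m

0.1632 m


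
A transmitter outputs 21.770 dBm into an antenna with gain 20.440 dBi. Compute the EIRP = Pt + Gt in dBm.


EIRP = Pt + Gt = 21.770 + 20.440 = 42.21 dBm

42.21 dBm


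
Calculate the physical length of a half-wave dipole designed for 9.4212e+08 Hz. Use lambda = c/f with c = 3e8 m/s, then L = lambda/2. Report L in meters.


lambda = c / f = 3.0000e+08 / 9.4212e+08 = 0.3184308 m
L = lambda / 2 = 0.3184308 / 2 = 0.1592 m

0.1592 m


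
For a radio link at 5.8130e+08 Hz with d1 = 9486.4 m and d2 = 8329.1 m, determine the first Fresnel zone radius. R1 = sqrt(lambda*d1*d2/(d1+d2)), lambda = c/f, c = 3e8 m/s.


lambda = c / f = 3.0000e+08 / 5.8130e+08 = 0.5160846 m
R1 = sqrt(0.5160846 * 9486.4 * 8329.1 / (9486.4 + 8329.1)) = 47.84 m

47.84 m


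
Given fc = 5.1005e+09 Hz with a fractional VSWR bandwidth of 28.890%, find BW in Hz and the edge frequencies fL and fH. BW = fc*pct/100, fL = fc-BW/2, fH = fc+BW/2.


BW = 5.1005e+09 * 28.890/100 = 1.473534e+09 Hz
fL = 5.1005e+09 - 1.473534e+09/2 = 4.364e+09 Hz
fH = 5.1005e+09 + 1.473534e+09/2 = 5.837e+09 Hz

BW=1.474e+09 Hz, fL=4.364e+09 Hz, fH=5.837e+09 Hz


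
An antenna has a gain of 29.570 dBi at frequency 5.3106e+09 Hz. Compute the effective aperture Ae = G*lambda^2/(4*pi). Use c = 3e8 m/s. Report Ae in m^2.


lambda = c / f = 3.0000e+08 / 5.3106e+09 = 0.05649079 m
G_linear = 10^(29.570/10) = 905.7326
Ae = G_linear * lambda^2 / (4*pi) = 905.7326 * 0.05649079^2 / (4*pi) = 0.2300 m^2

0.2300 m^2


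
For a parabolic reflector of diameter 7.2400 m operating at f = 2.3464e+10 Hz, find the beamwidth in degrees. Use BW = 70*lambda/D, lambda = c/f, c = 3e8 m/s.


lambda = c / f = 3.0000e+08 / 2.3464e+10 = 0.01278554 m
BW = 70 * 0.01278554 / 7.2400 = 0.1236 deg

0.1236 deg


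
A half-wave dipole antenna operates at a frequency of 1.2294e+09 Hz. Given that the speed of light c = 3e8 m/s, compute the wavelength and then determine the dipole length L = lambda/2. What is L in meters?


lambda = c / f = 3.0000e+08 / 1.2294e+09 = 0.2440215 m
L = lambda / 2 = 0.2440215 / 2 = 0.1220 m

0.1220 m


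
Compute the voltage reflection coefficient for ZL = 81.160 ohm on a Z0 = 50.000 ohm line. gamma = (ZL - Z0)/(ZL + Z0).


gamma = (81.160 - 50.000) / (81.160 + 50.000) = 0.2376

0.2376


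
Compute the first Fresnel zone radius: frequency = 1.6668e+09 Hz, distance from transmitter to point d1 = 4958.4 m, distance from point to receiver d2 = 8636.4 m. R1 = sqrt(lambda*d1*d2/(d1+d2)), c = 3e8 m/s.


lambda = c / f = 3.0000e+08 / 1.6668e+09 = 0.1799856 m
R1 = sqrt(0.1799856 * 4958.4 * 8636.4 / (4958.4 + 8636.4)) = 23.81 m

23.81 m


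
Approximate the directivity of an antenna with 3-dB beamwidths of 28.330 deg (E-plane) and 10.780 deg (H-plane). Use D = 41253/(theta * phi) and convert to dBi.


D_linear = 41253 / (28.330 * 10.780) = 135.0797
D_dBi = 10 * log10(135.0797) = 21.31 dBi

21.31 dBi


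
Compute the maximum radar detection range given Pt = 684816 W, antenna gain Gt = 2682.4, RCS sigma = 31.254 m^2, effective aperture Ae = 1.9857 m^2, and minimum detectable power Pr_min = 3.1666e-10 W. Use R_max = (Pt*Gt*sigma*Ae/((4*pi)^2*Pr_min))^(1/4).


R^4 = 684816*2682.4*31.254*1.9857 / ((4*pi)^2 * 3.1666e-10) = 2.279837e+18
R_max = 2.279837e+18^0.25 = 38858 m

38858 m


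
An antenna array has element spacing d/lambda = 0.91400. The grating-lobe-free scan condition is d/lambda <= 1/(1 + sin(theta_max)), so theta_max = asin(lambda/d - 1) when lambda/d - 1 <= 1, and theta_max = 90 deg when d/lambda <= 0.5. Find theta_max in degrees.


lambda/d - 1 = 1/0.91400 - 1 = 0.09409190
theta_max = asin(0.09409190) = 5.399 deg

5.399 deg


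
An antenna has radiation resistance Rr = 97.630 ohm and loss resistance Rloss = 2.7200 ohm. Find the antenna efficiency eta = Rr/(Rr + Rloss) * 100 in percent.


eta = 97.630 / (97.630 + 2.7200) * 100 = 97.29%

97.29%


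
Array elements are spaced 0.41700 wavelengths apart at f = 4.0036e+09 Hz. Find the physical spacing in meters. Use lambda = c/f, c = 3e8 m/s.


lambda = c / f = 3.0000e+08 / 4.0036e+09 = 0.07493256 m
d = 0.41700 * 0.07493256 = 0.03125 m

0.03125 m


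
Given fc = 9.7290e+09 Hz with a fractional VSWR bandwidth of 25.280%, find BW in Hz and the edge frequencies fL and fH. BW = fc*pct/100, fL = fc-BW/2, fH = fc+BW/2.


BW = 9.7290e+09 * 25.280/100 = 2.459491e+09 Hz
fL = 9.7290e+09 - 2.459491e+09/2 = 8.499e+09 Hz
fH = 9.7290e+09 + 2.459491e+09/2 = 1.096e+10 Hz

BW=2.459e+09 Hz, fL=8.499e+09 Hz, fH=1.096e+10 Hz


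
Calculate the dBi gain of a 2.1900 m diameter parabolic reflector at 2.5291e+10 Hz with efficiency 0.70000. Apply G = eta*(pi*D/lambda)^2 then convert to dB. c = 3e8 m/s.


lambda = c / f = 3.0000e+08 / 2.5291e+10 = 0.01186193 m
G_linear = 0.70000 * (pi * 2.1900 / 0.01186193)^2 = 235491.5
G_dBi = 10 * log10(235491.5) = 53.72 dBi

53.72 dBi


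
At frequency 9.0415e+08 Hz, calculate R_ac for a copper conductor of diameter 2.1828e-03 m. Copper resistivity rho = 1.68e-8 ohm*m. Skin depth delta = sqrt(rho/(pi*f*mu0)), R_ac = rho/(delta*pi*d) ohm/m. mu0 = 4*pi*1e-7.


delta = sqrt(1.68e-8 / (pi * 9.0415e+08 * 4*pi*1e-7)) = 2.169474e-06 m
R_ac = 1.68e-8 / (2.169474e-06 * pi * 2.1828e-03) = 1.129 ohm/m

1.129 ohm/m


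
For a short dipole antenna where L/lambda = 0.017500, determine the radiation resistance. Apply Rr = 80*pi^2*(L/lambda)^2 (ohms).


Rr = 80 * pi^2 * (0.017500)^2 = 80 * 9.869604 * 3.062500e-04 = 0.2418 ohm

0.2418 ohm


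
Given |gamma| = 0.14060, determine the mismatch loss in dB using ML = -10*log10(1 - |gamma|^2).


ML = -10 * log10(1 - 0.14060^2) = -10 * log10(0.98023164) = 0.08671 dB

0.08671 dB


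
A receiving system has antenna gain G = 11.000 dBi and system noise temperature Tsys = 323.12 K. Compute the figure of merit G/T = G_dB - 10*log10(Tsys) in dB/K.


G/T = 11.000 - 10*log10(323.12) = 11.000 - 25.09364 = -14.09 dB/K

-14.09 dB/K


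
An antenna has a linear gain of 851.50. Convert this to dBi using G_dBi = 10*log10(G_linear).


G_dBi = 10 * log10(851.50) = 29.30 dBi

29.30 dBi


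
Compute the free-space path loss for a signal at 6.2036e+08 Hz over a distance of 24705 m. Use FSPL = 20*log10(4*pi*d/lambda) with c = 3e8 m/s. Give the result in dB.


lambda = c / f = 3.0000e+08 / 6.2036e+08 = 0.4835902 m
FSPL = 20 * log10(4*pi*24705/0.4835902) = 116.2 dB

116.2 dB


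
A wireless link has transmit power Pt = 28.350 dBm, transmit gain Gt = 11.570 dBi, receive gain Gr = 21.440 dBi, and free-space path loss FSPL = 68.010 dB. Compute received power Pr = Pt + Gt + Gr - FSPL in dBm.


Pr = 28.350 + 11.570 + 21.440 - 68.010 = -6.65 dBm

-6.65 dBm


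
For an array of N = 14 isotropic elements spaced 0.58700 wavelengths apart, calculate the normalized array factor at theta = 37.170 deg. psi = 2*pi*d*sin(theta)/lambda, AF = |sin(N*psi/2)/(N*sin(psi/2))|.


psi = 2*pi*0.58700*sin(37.170 deg) = 2.228362 rad
AF = |sin(14*2.228362/2) / (14*sin(2.228362/2))| = 8.691e-03

8.691e-03


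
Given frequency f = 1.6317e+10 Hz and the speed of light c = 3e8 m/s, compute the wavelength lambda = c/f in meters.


lambda = c / f = 3.0000e+08 / 1.6317e+10 = 0.01839 m

0.01839 m


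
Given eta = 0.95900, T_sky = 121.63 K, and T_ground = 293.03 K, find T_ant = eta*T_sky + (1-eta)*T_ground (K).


T_ant = 0.95900 * 121.63 + (1 - 0.95900) * 293.03 = 128.7 K

128.7 K


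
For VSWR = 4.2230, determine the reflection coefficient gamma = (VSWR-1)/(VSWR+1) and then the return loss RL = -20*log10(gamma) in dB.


gamma = (4.2230 - 1) / (4.2230 + 1) = 0.6170783
RL = -20 * log10(0.6170783) = 4.193 dB

4.193 dB


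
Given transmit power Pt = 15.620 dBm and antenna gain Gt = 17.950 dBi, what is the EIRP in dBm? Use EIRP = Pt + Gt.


EIRP = Pt + Gt = 15.620 + 17.950 = 33.57 dBm

33.57 dBm


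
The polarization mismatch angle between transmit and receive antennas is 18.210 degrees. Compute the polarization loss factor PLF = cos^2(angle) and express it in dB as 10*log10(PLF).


PLF_linear = cos^2(18.210 deg) = 0.9023433
PLF_dB = 10 * log10(0.9023433) = -0.4463 dB

-0.4463 dB


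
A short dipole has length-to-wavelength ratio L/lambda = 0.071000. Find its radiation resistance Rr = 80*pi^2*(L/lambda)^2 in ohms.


Rr = 80 * pi^2 * (0.071000)^2 = 80 * 9.869604 * 5.041000e-03 = 3.980 ohm

3.980 ohm


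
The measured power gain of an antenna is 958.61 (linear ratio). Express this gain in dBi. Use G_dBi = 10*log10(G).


G_dBi = 10 * log10(958.61) = 29.82 dBi

29.82 dBi


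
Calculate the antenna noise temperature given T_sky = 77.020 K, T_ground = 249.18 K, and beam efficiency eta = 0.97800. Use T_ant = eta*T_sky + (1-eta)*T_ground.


T_ant = 0.97800 * 77.020 + (1 - 0.97800) * 249.18 = 80.81 K

80.81 K


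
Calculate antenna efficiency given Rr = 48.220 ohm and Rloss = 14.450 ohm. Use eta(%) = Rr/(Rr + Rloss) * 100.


eta = 48.220 / (48.220 + 14.450) * 100 = 76.94%

76.94%


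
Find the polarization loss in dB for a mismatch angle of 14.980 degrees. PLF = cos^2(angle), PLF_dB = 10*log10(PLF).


PLF_linear = cos^2(14.980 deg) = 0.9331871
PLF_dB = 10 * log10(0.9331871) = -0.3003 dB

-0.3003 dB


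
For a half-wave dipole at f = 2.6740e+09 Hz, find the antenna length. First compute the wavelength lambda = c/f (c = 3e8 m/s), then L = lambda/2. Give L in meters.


lambda = c / f = 3.0000e+08 / 2.6740e+09 = 0.1121915 m
L = lambda / 2 = 0.1121915 / 2 = 0.05610 m

0.05610 m


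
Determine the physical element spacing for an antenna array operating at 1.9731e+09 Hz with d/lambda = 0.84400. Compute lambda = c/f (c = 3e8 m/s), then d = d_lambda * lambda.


lambda = c / f = 3.0000e+08 / 1.9731e+09 = 0.1520450 m
d = 0.84400 * 0.1520450 = 0.1283 m

0.1283 m


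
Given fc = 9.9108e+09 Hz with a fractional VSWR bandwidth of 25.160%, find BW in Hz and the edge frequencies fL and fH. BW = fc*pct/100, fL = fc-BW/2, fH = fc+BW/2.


BW = 9.9108e+09 * 25.160/100 = 2.493557e+09 Hz
fL = 9.9108e+09 - 2.493557e+09/2 = 8.664e+09 Hz
fH = 9.9108e+09 + 2.493557e+09/2 = 1.116e+10 Hz

BW=2.494e+09 Hz, fL=8.664e+09 Hz, fH=1.116e+10 Hz


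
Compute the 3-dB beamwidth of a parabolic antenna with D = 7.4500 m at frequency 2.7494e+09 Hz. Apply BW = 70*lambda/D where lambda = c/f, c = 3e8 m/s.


lambda = c / f = 3.0000e+08 / 2.7494e+09 = 0.1091147 m
BW = 70 * 0.1091147 / 7.4500 = 1.025 deg

1.025 deg


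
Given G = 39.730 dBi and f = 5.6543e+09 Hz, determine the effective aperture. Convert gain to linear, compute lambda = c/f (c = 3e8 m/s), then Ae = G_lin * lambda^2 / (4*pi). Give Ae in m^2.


lambda = c / f = 3.0000e+08 / 5.6543e+09 = 0.05305697 m
G_linear = 10^(39.730/10) = 9397.233
Ae = G_linear * lambda^2 / (4*pi) = 9397.233 * 0.05305697^2 / (4*pi) = 2.105 m^2

2.105 m^2


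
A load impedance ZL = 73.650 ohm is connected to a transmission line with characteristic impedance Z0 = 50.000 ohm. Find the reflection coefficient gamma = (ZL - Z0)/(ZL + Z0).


gamma = (73.650 - 50.000) / (73.650 + 50.000) = 0.1913

0.1913


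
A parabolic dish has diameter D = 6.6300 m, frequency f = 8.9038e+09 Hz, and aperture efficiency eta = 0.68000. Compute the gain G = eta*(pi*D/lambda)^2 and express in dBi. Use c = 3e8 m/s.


lambda = c / f = 3.0000e+08 / 8.9038e+09 = 0.03369348 m
G_linear = 0.68000 * (pi * 6.6300 / 0.03369348)^2 = 259862.7
G_dBi = 10 * log10(259862.7) = 54.15 dBi

54.15 dBi


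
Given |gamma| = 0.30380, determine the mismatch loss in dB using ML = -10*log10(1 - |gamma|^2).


ML = -10 * log10(1 - 0.30380^2) = -10 * log10(0.90770556) = 0.4206 dB

0.4206 dB
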